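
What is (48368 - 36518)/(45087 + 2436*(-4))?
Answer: 3950/11781 ≈ 0.33529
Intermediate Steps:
(48368 - 36518)/(45087 + 2436*(-4)) = 11850/(45087 - 9744) = 11850/35343 = 11850*(1/35343) = 3950/11781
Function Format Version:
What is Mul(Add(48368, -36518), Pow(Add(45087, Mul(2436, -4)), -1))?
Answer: Rational(3950, 11781) ≈ 0.33529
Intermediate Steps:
Mul(Add(48368, -36518), Pow(Add(45087, Mul(2436, -4)), -1)) = Mul(11850, Pow(Add(45087, -9744), -1)) = Mul(11850, Pow(35343, -1)) = Mul(11850, Rational(1, 35343)) = Rational(3950, 11781)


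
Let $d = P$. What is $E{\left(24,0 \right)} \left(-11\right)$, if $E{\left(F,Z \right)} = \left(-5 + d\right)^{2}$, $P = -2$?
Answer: $-539$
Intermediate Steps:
$d = -2$
$E{\left(F,Z \right)} = 49$ ($E{\left(F,Z \right)} = \left(-5 - 2\right)^{2} = \left(-7\right)^{2} = 49$)
$E{\left(24,0 \right)} \left(-11\right) = 49 \left(-11\right) = -539$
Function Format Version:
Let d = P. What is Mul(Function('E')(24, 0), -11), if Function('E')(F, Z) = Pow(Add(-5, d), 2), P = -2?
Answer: -539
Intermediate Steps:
d = -2
Function('E')(F, Z) = 49 (Function('E')(F, Z) = Pow(Add(-5, -2), 2) = Pow(-7, 2) = 49)
Mul(Function('E')(24, 0), -11) = Mul(49, -11) = -539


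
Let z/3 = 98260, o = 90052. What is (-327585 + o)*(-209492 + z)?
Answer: -20258714504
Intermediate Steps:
z = 294780 (z = 3*98260 = 294780)
(-327585 + o)*(-209492 + z) = (-327585 + 90052)*(-209492 + 294780) = -237533*85288 = -20258714504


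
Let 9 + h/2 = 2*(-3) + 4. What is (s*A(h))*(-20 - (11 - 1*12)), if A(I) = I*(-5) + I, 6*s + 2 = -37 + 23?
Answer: 13376/3 ≈ 4458.7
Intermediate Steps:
h = -22 (h = -18 + 2*(2*(-3) + 4) = -18 + 2*(-6 + 4) = -18 + 2*(-2) = -18 - 4 = -22)
s = -8/3 (s = -⅓ + (-37 + 23)/6 = -⅓ + (⅙)*(-14) = -⅓ - 7/3 = -8/3 ≈ -2.6667)
A(I) = -4*I (A(I) = -5*I + I = -4*I)
(s*A(h))*(-20 - (11 - 1*12)) = (-(-32)*(-22)/3)*(-20 - (11 - 1*12)) = (-8/3*88)*(-20 - (11 - 12)) = -704*(-20 - 1*(-1))/3 = -704*(-20 + 1)/3 = -704/3*(-19) = 13376/3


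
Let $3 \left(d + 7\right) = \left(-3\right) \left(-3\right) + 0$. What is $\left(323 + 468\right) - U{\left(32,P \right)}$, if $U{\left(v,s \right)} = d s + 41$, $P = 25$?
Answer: $850$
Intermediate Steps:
$d = -4$ ($d = -7 + \frac{\left(-3\right) \left(-3\right) + 0}{3} = -7 + \frac{9 + 0}{3} = -7 + \frac{1}{3} \cdot 9 = -7 + 3 = -4$)
$U{\left(v,s \right)} = 41 - 4 s$ ($U{\left(v,s \right)} = - 4 s + 41 = 41 - 4 s$)
$\left(323 + 468\right) - U{\left(32,P \right)} = \left(323 + 468\right) - \left(41 - 100\right) = 791 - \left(41 - 100\right) = 791 - -59 = 791 + 59 = 850$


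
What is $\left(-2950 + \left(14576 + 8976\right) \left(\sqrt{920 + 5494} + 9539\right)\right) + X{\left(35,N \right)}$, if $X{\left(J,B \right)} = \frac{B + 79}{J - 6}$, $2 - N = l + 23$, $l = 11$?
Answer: $\frac{6515127809}{29} + 23552 \sqrt{6414} \approx 2.2655 \cdot 10^{8}$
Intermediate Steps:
$N = -32$ ($N = 2 - \left(11 + 23\right) = 2 - 34 = -32$)
$X{\left(J,B \right)} = \frac{79 + B}{-6 + J}$
$\left(-2950 + \left(14576 + 8976\right) \left(\sqrt{920 + 5494} + 9539\right)\right) + X{\left(35,N \right)} = \left(-2950 + \left(14576 + 8976\right) \left(\sqrt{920 + 5494} + 9539\right)\right) + \frac{79 - 32}{-6 + 35} = \left(-2950 + 23552 \left(\sqrt{6414} + 9539\right)\right) + \frac{1}{29} \cdot 47 = \left(-2950 + 23552 \left(9539 + \sqrt{6414}\right)\right) + \frac{1}{29} \cdot 47 = \left(-2950 + \left(224662528 + 23552 \sqrt{6414}\right)\right) + \frac{47}{29} = \left(224659578 + 23552 \sqrt{6414}\right) + \frac{47}{29} = \frac{6515127809}{29} + 23552 \sqrt{6414}$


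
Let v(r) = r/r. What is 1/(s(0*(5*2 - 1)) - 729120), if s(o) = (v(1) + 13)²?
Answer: -1/728924 ≈ -1.3719e-6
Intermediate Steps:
v(r) = 1
s(o) = 196 (s(o) = (1 + 13)² = 14² = 196)
1/(s(0*(5*2 - 1)) - 729120) = 1/(196 - 729120) = 1/(-728924) = -1/728924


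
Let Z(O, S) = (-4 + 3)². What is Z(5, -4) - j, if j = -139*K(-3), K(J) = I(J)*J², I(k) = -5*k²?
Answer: -56294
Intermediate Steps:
Z(O, S) = 1 (Z(O, S) = (-1)² = 1)
K(J) = -5*J⁴ (K(J) = (-5*J²)*J² = -5*J⁴)
j = 56295 (j = -(-695)*(-3)⁴ = -(-695)*81 = -139*(-405) = 56295)
Z(5, -4) - j = 1 - 1*56295 = 1 - 56295 = -56294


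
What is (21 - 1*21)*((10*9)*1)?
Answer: 0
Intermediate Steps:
(21 - 1*21)*((10*9)*1) = (21 - 21)*(90*1) = 0*90 = 0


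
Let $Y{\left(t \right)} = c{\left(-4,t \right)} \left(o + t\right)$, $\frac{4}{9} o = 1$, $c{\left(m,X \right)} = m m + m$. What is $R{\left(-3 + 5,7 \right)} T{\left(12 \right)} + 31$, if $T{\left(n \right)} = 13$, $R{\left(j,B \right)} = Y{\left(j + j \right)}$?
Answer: $1006$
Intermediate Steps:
$c{\left(m,X \right)} = m + m^{2}$ ($c{\left(m,X \right)} = m^{2} + m = m + m^{2}$)
$o = \frac{9}{4}$ ($o = \frac{9}{4} \cdot 1 = \frac{9}{4} \approx 2.25$)
$Y{\left(t \right)} = 27 + 12 t$ ($Y{\left(t \right)} = - 4 \left(1 - 4\right) \left(\frac{9}{4} + t\right) = \left(-4\right) \left(-3\right) \left(\frac{9}{4} + t\right) = 12 \left(\frac{9}{4} + t\right) = 27 + 12 t$)
$R{\left(j,B \right)} = 27 + 24 j$ ($R{\left(j,B \right)} = 27 + 12 \left(j + j\right) = 27 + 12 \cdot 2 j = 27 + 24 j$)
$R{\left(-3 + 5,7 \right)} T{\left(12 \right)} + 31 = \left(27 + 24 \left(-3 + 5\right)\right) 13 + 31 = \left(27 + 24 \cdot 2\right) 13 + 31 = \left(27 + 48\right) 13 + 31 = 75 \cdot 13 + 31 = 975 + 31 = 1006$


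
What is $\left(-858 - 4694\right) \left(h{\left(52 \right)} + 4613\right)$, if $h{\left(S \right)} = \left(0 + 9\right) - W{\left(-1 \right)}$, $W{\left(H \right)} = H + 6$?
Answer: $-25633584$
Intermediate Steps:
$W{\left(H \right)} = 6 + H$
$h{\left(S \right)} = 4$ ($h{\left(S \right)} = \left(0 + 9\right) - \left(6 - 1\right) = 9 - 5 = 4$)
$\left(-858 - 4694\right) \left(h{\left(52 \right)} + 4613\right) = \left(-858 - 4694\right) \left(4 + 4613\right) = \left(-5552\right) 4617 = -25633584$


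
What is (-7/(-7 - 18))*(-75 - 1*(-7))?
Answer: -476/25 ≈ -19.040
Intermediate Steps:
(-7/(-7 - 18))*(-75 - 1*(-7)) = (-7/(-25))*(-75 + 7) = -7*(-1/25)*(-68) = (7/25)*(-68) = -476/25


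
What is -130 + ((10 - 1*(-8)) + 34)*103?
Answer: 5226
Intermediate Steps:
-130 + ((10 - 1*(-8)) + 34)*103 = -130 + ((10 + 8) + 34)*103 = -130 + (18 + 34)*103 = -130 + 52*103 = -130 + 5356 = 5226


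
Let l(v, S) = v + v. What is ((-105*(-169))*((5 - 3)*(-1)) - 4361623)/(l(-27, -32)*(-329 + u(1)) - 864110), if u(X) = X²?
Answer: 628159/120914 ≈ 5.1951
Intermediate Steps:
l(v, S) = 2*v
((-105*(-169))*((5 - 3)*(-1)) - 4361623)/(l(-27, -32)*(-329 + u(1)) - 864110) = ((-105*(-169))*((5 - 3)*(-1)) - 4361623)/((2*(-27))*(-329 + 1²) - 864110) = (17745*(2*(-1)) - 4361623)/(-54*(-329 + 1) - 864110) = (17745*(-2) - 4361623)/(-54*(-328) - 864110) = (-35490 - 4361623)/(17712 - 864110) = -4397113/(-846398) = -4397113*(-1/846398) = 628159/120914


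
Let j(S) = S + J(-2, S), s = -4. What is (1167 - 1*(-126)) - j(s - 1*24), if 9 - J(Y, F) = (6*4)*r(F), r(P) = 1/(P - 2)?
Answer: 6556/5 ≈ 1311.2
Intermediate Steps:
r(P) = 1/(-2 + P)
J(Y, F) = 9 - 24/(-2 + F) (J(Y, F) = 9 - 6*4/(-2 + F) = 9 - 24/(-2 + F))
j(S) = S + 3*(-14 + 3*S)/(-2 + S)
(1167 - 1*(-126)) - j(s - 1*24) = (1167 - 1*(-126)) - (-24 + (-2 + (-4 - 1*24))*(9 + (-4 - 1*24)))/(-2 + (-4 - 1*24)) = (1167 + 126) - (-24 + (-2 + (-4 - 24))*(9 + (-4 - 24)))/(-2 + (-4 - 24)) = 1293 - (-24 + (-2 - 28)*(9 - 28))/(-2 - 28) = 1293 - (-24 - 30*(-19))/(-30) = 1293 - (-1)*(-24 + 570)/30 = 1293 - (-1)*546/30 = 1293 - 1*(-91/5) = 1293 + 91/5 = 6556/5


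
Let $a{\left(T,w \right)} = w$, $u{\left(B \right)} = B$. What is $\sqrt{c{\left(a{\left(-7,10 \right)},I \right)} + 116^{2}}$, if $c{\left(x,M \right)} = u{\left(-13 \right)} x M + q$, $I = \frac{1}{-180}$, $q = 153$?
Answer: $\frac{5 \sqrt{19598}}{6} \approx 116.66$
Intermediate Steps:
$I = - \frac{1}{180} \approx -0.0055556$
$c{\left(x,M \right)} = 153 - 13 M x$ ($c{\left(x,M \right)} = - 13 x M + 153 = - 13 M x + 153 = 153 - 13 M x$)
$\sqrt{c{\left(a{\left(-7,10 \right)},I \right)} + 116^{2}} = \sqrt{\left(153 - \left(- \frac{13}{180}\right) 10\right) + 116^{2}} = \sqrt{\left(153 + \frac{13}{18}\right) + 13456} = \sqrt{\frac{2767}{18} + 13456} = \sqrt{\frac{244975}{18}} = \frac{5 \sqrt{19598}}{6}$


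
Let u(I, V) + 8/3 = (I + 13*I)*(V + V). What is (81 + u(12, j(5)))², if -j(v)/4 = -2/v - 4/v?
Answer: 643484689/225 ≈ 2.8599e+6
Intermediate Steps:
j(v) = 24/v (j(v) = -4*(-2/v - 4/v) = -(-24)/v = 24/v)
u(I, V) = -8/3 + 28*I*V (u(I, V) = -8/3 + (I + 13*I)*(V + V) = -8/3 + (14*I)*(2*V) = -8/3 + 28*I*V)
(81 + u(12, j(5)))² = (81 + (-8/3 + 28*12*(24/5)))² = (81 + (-8/3 + 8064/5))² = (81 + 24152/15)² = (25367/15)² = 643484689/225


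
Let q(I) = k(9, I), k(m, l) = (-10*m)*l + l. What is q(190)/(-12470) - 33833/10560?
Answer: -24332791/13168320 ≈ -1.8478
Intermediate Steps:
k(m, l) = l - 10*l*m (k(m, l) = -10*l*m + l = l - 10*l*m)
q(I) = -89*I (q(I) = I*(1 - 10*9) = I*(1 - 90) = I*(-89) = -89*I)
q(190)/(-12470) - 33833/10560 = -89*190/(-12470) - 33833/10560 = -16910*(-1/12470) - 33833*1/10560 = 1691/1247 - 33833/10560 = -24332791/13168320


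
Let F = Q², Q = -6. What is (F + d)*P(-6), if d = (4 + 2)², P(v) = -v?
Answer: 432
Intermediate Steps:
F = 36 (F = (-6)² = 36)
d = 36 (d = 6² = 36)
(F + d)*P(-6) = (36 + 36)*(-1*(-6)) = 72*6 = 432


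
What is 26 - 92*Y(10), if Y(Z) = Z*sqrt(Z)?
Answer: 26 - 920*sqrt(10) ≈ -2883.3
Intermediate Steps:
Y(Z) = Z**(3/2)
26 - 92*Y(10) = 26 - 920*sqrt(10)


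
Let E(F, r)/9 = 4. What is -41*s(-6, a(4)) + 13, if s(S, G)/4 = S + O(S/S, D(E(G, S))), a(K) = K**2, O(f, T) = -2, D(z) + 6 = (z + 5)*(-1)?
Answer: 1325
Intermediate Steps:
E(F, r) = 36 (E(F, r) = 9*4 = 36)
D(z) = -11 - z (D(z) = -6 + (z + 5)*(-1) = -6 + (5 + z)*(-1) = -6 + (-5 - z) = -11 - z)
s(S, G) = -8 + 4*S (s(S, G) = 4*(S - 2) = 4*(-2 + S) = -8 + 4*S)
-41*s(-6, a(4)) + 13 = -41*(-8 + 4*(-6)) + 13 = -41*(-8 - 24) + 13 = -41*(-32) + 13 = 1312 + 13 = 1325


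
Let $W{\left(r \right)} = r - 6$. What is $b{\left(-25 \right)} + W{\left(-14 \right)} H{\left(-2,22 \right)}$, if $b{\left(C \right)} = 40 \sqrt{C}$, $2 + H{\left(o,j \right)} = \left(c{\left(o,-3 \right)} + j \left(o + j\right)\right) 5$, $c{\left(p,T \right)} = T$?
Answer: $-43660 + 200 i \approx -43660.0 + 200.0 i$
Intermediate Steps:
$W{\left(r \right)} = -6 + r$
$H{\left(o,j \right)} = -17 + 5 j \left(j + o\right)$ ($H{\left(o,j \right)} = -2 + \left(-3 + j \left(o + j\right)\right) 5 = -2 + \left(-3 + j \left(j + o\right)\right) 5 = -2 + \left(-15 + 5 j \left(j + o\right)\right) = -17 + 5 j \left(j + o\right)$)
$b{\left(-25 \right)} + W{\left(-14 \right)} H{\left(-2,22 \right)} = 40 \sqrt{-25} + \left(-6 - 14\right) \left(-17 + 5 \cdot 22^{2} + 5 \cdot 22 \left(-2\right)\right) = 40 \cdot 5 i - 20 \left(-17 + 5 \cdot 484 - 220\right) = 200 i - 20 \left(-17 + 2420 - 220\right) = 200 i - 43660 = -43660 + 200 i$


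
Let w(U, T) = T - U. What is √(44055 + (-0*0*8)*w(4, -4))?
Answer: 3*√4895 ≈ 209.89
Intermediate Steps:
√(44055 + (-0*0*8)*w(4, -4)) = √(44055 + (-0*0*8)*(-4 - 1*4)) = √(44055 + (-5*0*8)*(-4 - 4)) = √(44055 + (0*8)*(-8)) = √(44055 + 0*(-8)) = √(44055 + 0) = √44055 = 3*√4895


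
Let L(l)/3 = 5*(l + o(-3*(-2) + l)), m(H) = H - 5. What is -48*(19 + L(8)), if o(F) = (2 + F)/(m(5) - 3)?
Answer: -2832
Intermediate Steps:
m(H) = -5 + H
o(F) = -⅔ - F/3 (o(F) = (2 + F)/((-5 + 5) - 3) = (2 + F)/(0 - 3) = (2 + F)/(-3) = (2 + F)*(-⅓) = -⅔ - F/3)
L(l) = -40 + 10*l (L(l) = 3*(5*(l + (-⅔ - (-3*(-2) + l)/3))) = 3*(5*(l + (-⅔ - (6 + l)/3))) = 3*(5*(l + (-⅔ + (-2 - l/3)))) = 3*(5*(l + (-8/3 - l/3))) = 3*(5*(-8/3 + 2*l/3)) = 3*(-40/3 + 10*l/3) = -40 + 10*l)
-48*(19 + L(8)) = -48*(19 + (-40 + 10*8)) = -48*(19 + (-40 + 80)) = -48*(19 + 40) = -48*59 = -2832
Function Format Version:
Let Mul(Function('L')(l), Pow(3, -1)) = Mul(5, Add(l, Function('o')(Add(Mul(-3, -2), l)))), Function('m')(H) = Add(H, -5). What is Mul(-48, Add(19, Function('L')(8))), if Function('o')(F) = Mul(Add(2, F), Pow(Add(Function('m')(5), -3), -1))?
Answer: -2832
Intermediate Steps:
Function('m')(H) = Add(-5, H)
Function('o')(F) = Add(Rational(-2, 3), Mul(Rational(-1, 3), F)) (Function('o')(F) = Mul(Add(2, F), Pow(Add(Add(-5, 5), -3), -1)) = Mul(Add(2, F), Pow(Add(0, -3), -1)) = Mul(Add(2, F), Pow(-3, -1)) = Mul(Add(2, F), Rational(-1, 3)) = Add(Rational(-2, 3), Mul(Rational(-1, 3), F)))
Function('L')(l) = Add(-40, Mul(10, l)) (Function('L')(l) = Mul(3, Mul(5, Add(l, Add(Rational(-2, 3), Mul(Rational(-1, 3), Add(Mul(-3, -2), l)))))) = Mul(3, Mul(5, Add(l, Add(Rational(-2, 3), Mul(Rational(-1, 3), Add(6, l)))))) = Mul(3, Mul(5, Add(l, Add(Rational(-2, 3), Add(-2, Mul(Rational(-1, 3), l)))))) = Mul(3, Mul(5, Add(l, Add(Rational(-8, 3), Mul(Rational(-1, 3), l))))) = Mul(3, Mul(5, Add(Rational(-8, 3), Mul(Rational(2, 3), l)))) = Mul(3, Add(Rational(-40, 3), Mul(Rational(10, 3), l))) = Add(-40, Mul(10, l)))
Mul(-48, Add(19, Function('L')(8))) = Mul(-48, Add(19, Add(-40, Mul(10, 8)))) = Mul(-48, Add(19, Add(-40, 80))) = Mul(-48, Add(19, 40)) = Mul(-48, 59) = -2832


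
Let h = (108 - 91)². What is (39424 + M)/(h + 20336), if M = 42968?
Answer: 27464/6875 ≈ 3.9948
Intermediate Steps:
h = 289 (h = 17² = 289)
(39424 + M)/(h + 20336) = (39424 + 42968)/(289 + 20336) = 82392/20625 = 82392*(1/20625) = 27464/6875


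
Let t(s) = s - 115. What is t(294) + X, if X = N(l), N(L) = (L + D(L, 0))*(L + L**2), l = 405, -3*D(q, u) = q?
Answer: 44396279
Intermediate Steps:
D(q, u) = -q/3
N(L) = 2*L*(L + L**2)/3 (N(L) = (L - L/3)*(L + L**2) = (2*L/3)*(L + L**2) = 2*L*(L + L**2)/3)
X = 44396100 (X = (2/3)*405**2*(1 + 405) = (2/3)*164025*406 = 44396100)
t(s) = -115 + s
t(294) + X = (-115 + 294) + 44396100 = 179 + 44396100 = 44396279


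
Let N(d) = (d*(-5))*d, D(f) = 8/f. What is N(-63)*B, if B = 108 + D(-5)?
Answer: -2111508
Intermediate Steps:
N(d) = -5*d² (N(d) = (-5*d)*d = -5*d²)
B = 532/5 (B = 108 + 8/(-5) = 108 + 8*(-⅕) = 108 - 8/5 = 532/5 ≈ 106.40)
N(-63)*B = -5*(-63)²*(532/5) = -5*3969*(532/5) = -19845*532/5 = -2111508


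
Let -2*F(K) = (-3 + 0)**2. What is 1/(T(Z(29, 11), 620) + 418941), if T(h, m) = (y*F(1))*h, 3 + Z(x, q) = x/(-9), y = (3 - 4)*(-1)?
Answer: 1/418969 ≈ 2.3868e-6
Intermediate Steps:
y = 1 (y = -1*(-1) = 1)
F(K) = -9/2 (F(K) = -(-3 + 0)**2/2 = -1/2*(-3)**2 = -1/2*9 = -9/2)
Z(x, q) = -3 - x/9 (Z(x, q) = -3 + x/(-9) = -3 + x*(-1/9) = -3 - x/9)
T(h, m) = -9*h/2 (T(h, m) = (1*(-9/2))*h = -9*h/2)
1/(T(Z(29, 11), 620) + 418941) = 1/(-9*(-3 - 1/9*29)/2 + 418941) = 1/(-9*(-3 - 29/9)/2 + 418941) = 1/(-9/2*(-56/9) + 418941) = 1/(28 + 418941) = 1/418969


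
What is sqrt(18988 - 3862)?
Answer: sqrt(15126) ≈ 122.99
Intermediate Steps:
sqrt(18988 - 3862) = sqrt(15126)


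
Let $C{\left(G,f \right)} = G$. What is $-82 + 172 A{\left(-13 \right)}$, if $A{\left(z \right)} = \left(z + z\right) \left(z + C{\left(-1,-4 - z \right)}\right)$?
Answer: $62526$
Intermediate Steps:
$A{\left(z \right)} = 2 z \left(-1 + z\right)$ ($A{\left(z \right)} = \left(z + z\right) \left(z - 1\right) = 2 z \left(-1 + z\right)$)
$-82 + 172 A{\left(-13 \right)} = -82 + 172 \cdot 2 \left(-13\right) \left(-1 - 13\right) = -82 + 172 \cdot 2 \left(-13\right) \left(-14\right) = -82 + 172 \cdot 364 = -82 + 62608 = 62526$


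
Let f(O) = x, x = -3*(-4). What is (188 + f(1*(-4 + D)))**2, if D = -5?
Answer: 40000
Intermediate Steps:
x = 12
f(O) = 12
(188 + f(1*(-4 + D)))**2 = (188 + 12)**2 = 200**2 = 40000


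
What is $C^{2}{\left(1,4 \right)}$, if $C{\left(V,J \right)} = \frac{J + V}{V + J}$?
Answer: $1$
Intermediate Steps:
$C{\left(V,J \right)} = 1$ ($C{\left(V,J \right)} = \frac{J + V}{J + V} = 1$)
$C^{2}{\left(1,4 \right)} = 1^{2} = 1$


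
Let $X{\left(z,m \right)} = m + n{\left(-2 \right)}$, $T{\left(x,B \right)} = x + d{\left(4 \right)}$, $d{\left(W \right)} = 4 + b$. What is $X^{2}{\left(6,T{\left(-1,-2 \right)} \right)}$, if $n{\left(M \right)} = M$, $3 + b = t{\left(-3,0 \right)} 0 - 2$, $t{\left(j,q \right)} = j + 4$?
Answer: $16$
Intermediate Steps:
$t{\left(j,q \right)} = 4 + j$
$b = -5$ ($b = -3 - \left(2 - \left(4 - 3\right) 0\right) = -3 + \left(1 \cdot 0 - 2\right) = -3 + \left(0 - 2\right) = -3 - 2 = -5$)
$d{\left(W \right)} = -1$ ($d{\left(W \right)} = 4 - 5 = -1$)
$T{\left(x,B \right)} = -1 + x$ ($T{\left(x,B \right)} = x - 1 = -1 + x$)
$X{\left(z,m \right)} = -2 + m$ ($X{\left(z,m \right)} = m - 2 = -2 + m$)
$X^{2}{\left(6,T{\left(-1,-2 \right)} \right)} = \left(-2 - 2\right)^{2} = \left(-4\right)^{2} = 16$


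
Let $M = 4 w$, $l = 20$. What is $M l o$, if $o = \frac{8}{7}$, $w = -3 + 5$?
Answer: $\frac{1280}{7} \approx 182.86$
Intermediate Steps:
$w = 2$
$o = \frac{8}{7}$ ($o = 8 \cdot \frac{1}{7} = \frac{8}{7} \approx 1.1429$)
$M = 8$ ($M = 4 \cdot 2 = 8$)
$M l o = 8 \cdot 20 \cdot \frac{8}{7} = 160 \cdot \frac{8}{7} = \frac{1280}{7}$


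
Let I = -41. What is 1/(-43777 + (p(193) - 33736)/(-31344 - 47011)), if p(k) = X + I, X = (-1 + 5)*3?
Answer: -15671/686022614 ≈ -2.2843e-5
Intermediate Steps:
X = 12 (X = 4*3 = 12)
p(k) = -29 (p(k) = 12 - 41 = -29)
1/(-43777 + (p(193) - 33736)/(-31344 - 47011)) = 1/(-43777 + (-29 - 33736)/(-31344 - 47011)) = 1/(-43777 - 33765/(-78355)) = 1/(-43777 - 33765*(-1/78355)) = 1/(-43777 + 6753/15671) = 1/(-686022614/15671) = -15671/686022614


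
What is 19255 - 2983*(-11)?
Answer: 52068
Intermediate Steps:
19255 - 2983*(-11) = 19255 + 32813 = 52068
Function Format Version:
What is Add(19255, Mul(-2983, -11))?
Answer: 52068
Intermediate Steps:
Add(19255, Mul(-2983, -11)) = Add(19255, 32813) = 52068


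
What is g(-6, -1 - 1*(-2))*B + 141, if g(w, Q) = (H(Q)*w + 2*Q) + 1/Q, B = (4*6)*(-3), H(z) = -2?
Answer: -939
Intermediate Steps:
B = -72 (B = 24*(-3) = -72)
g(w, Q) = 1/Q - 2*w + 2*Q (g(w, Q) = (-2*w + 2*Q) + 1/Q = 1/Q - 2*w + 2*Q)
g(-6, -1 - 1*(-2))*B + 141 = ((1 + 2*(-1 - 1*(-2))*((-1 - 1*(-2)) - 1*(-6)))/(-1 - 1*(-2)))*(-72) + 141 = ((1 + 2*(-1 + 2)*((-1 + 2) + 6))/(-1 + 2))*(-72) + 141 = ((1 + 2*1*(1 + 6))/1)*(-72) + 141 = (1*(1 + 2*1*7))*(-72) + 141 = (1*(1 + 14))*(-72) + 141 = (1*15)*(-72) + 141 = 15*(-72) + 141 = -1080 + 141 = -939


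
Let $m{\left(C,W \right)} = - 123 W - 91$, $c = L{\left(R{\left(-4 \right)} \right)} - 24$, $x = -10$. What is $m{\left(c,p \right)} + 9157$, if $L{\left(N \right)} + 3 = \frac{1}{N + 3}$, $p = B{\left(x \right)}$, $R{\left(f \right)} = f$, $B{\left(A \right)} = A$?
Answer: $10296$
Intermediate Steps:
$p = -10$
$L{\left(N \right)} = -3 + \frac{1}{3 + N}$ ($L{\left(N \right)} = -3 + \frac{1}{N + 3} = -3 + \frac{1}{3 + N}$)
$c = -28$ ($c = \frac{-8 - -12}{3 - 4} - 24 = \frac{-8 + 12}{-1} - 24 = \left(-1\right) 4 - 24 = -4 - 24 = -28$)
$m{\left(C,W \right)} = -91 - 123 W$
$m{\left(c,p \right)} + 9157 = \left(-91 - -1230\right) + 9157 = \left(-91 + 1230\right) + 9157 = 1139 + 9157 = 10296$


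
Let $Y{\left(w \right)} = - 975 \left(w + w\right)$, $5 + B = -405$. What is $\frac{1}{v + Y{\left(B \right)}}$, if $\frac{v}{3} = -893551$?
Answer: $- \frac{1}{1881153} \approx -5.3159 \cdot 10^{-7}$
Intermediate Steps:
$B = -410$ ($B = -5 - 405 = -410$)
$v = -2680653$ ($v = 3 \left(-893551\right) = -2680653$)
$Y{\left(w \right)} = - 1950 w$ ($Y{\left(w \right)} = - 975 \cdot 2 w = - 1950 w$)
$\frac{1}{v + Y{\left(B \right)}} = \frac{1}{-2680653 - -799500} = \frac{1}{-2680653 + 799500} = \frac{1}{-1881153} = - \frac{1}{1881153}$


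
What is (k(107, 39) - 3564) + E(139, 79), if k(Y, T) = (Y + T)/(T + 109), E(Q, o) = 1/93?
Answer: -24520585/6882 ≈ -3563.0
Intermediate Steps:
E(Q, o) = 1/93
k(Y, T) = (T + Y)/(109 + T)
(k(107, 39) - 3564) + E(139, 79) = ((39 + 107)/(109 + 39) - 3564) + 1/93 = (146/148 - 3564) + 1/93 = ((1/148)*146 - 3564) + 1/93 = (73/74 - 3564) + 1/93 = -263663/74 + 1/93 = -24520585/6882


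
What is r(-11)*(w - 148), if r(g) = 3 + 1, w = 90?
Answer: -232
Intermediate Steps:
r(g) = 4
r(-11)*(w - 148) = 4*(90 - 148) = 4*(-58) = -232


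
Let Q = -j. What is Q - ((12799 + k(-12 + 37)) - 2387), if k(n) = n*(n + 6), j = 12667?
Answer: -23854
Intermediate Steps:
k(n) = n*(6 + n)
Q = -12667 (Q = -1*12667 = -12667)
Q - ((12799 + k(-12 + 37)) - 2387) = -12667 - ((12799 + (-12 + 37)*(6 + (-12 + 37))) - 2387) = -12667 - ((12799 + 25*(6 + 25)) - 2387) = -12667 - ((12799 + 25*31) - 2387) = -12667 - ((12799 + 775) - 2387) = -12667 - (13574 - 2387) = -12667 - 1*11187 = -12667 - 11187 = -23854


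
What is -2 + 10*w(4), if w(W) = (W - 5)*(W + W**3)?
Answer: -682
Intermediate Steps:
w(W) = (-5 + W)*(W + W**3)
-2 + 10*w(4) = -2 + 10*(4*(-5 + 4 + 4**3 - 5*4**2)) = -2 + 10*(4*(-5 + 4 + 64 - 5*16)) = -2 + 10*(4*(-5 + 4 + 64 - 80)) = -2 + 10*(4*(-17)) = -2 + 10*(-68) = -2 - 680 = -682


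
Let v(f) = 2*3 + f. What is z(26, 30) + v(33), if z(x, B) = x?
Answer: 65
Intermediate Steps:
v(f) = 6 + f
z(26, 30) + v(33) = 26 + (6 + 33) = 26 + 39 = 65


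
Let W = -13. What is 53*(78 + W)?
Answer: 3445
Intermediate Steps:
53*(78 + W) = 53*(78 - 13) = 53*65 = 3445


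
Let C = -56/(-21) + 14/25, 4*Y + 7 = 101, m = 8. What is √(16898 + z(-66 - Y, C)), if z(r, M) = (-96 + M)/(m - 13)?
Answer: 2*√23788905/75 ≈ 130.06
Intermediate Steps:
Y = 47/2 (Y = -7/4 + (¼)*101 = -7/4 + 101/4 = 47/2 ≈ 23.500)
C = 242/75 (C = -56*(-1/21) + 14*(1/25) = 8/3 + 14/25 = 242/75 ≈ 3.2267)
z(r, M) = 96/5 - M/5 (z(r, M) = (-96 + M)/(8 - 13) = (-96 + M)/(-5) = (-96 + M)*(-⅕) = 96/5 - M/5)
√(16898 + z(-66 - Y, C)) = √(16898 + (96/5 - ⅕*242/75)) = √(16898 + (96/5 - 242/375)) = √(16898 + 6958/375) = √(6343708/375) = 2*√23788905/75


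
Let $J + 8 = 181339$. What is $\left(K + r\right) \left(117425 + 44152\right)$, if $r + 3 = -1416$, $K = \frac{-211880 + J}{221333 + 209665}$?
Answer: $- \frac{32941064437749}{143666} \approx -2.2929 \cdot 10^{8}$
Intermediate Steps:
$J = 181331$ ($J = -8 + 181339 = 181331$)
$K = - \frac{10183}{143666}$ ($K = \frac{-211880 + 181331}{221333 + 209665} = - \frac{30549}{430998} = \left(-30549\right) \frac{1}{430998} = - \frac{10183}{143666} \approx -0.07088$)
$r = -1419$ ($r = -3 - 1416 = -1419$)
$\left(K + r\right) \left(117425 + 44152\right) = \left(- \frac{10183}{143666} - 1419\right) \left(117425 + 44152\right) = \left(- \frac{203872237}{143666}\right) 161577 = - \frac{32941064437749}{143666}$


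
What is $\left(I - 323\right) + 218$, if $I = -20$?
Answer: $-125$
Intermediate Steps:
$\left(I - 323\right) + 218 = \left(-20 - 323\right) + 218 = -343 + 218 = -125$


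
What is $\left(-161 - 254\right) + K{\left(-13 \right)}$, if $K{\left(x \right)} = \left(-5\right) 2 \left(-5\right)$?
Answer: $-365$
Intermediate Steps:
$K{\left(x \right)} = 50$ ($K{\left(x \right)} = \left(-10\right) \left(-5\right) = 50$)
$\left(-161 - 254\right) + K{\left(-13 \right)} = \left(-161 - 254\right) + 50 = -415 + 50 = -365$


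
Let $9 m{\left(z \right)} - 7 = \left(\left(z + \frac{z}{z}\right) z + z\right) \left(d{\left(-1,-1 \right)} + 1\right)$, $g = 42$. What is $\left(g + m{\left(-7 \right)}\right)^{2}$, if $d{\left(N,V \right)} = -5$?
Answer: $\frac{60025}{81} \approx 741.05$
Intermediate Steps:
$m{\left(z \right)} = \frac{7}{9} - \frac{4 z}{9} - \frac{4 z \left(1 + z\right)}{9}$ ($m{\left(z \right)} = \frac{7}{9} + \frac{\left(\left(z + \frac{z}{z}\right) z + z\right) \left(-5 + 1\right)}{9} = \frac{7}{9} + \frac{\left(\left(z + 1\right) z + z\right) \left(-4\right)}{9} = \frac{7}{9} + \frac{\left(\left(1 + z\right) z + z\right) \left(-4\right)}{9} = \frac{7}{9} + \frac{\left(z \left(1 + z\right) + z\right) \left(-4\right)}{9} = \frac{7}{9} + \frac{\left(z + z \left(1 + z\right)\right) \left(-4\right)}{9} = \frac{7}{9} + \frac{- 4 z - 4 z \left(1 + z\right)}{9} = \frac{7}{9} - \left(\frac{4 z}{9} + \frac{4 z \left(1 + z\right)}{9}\right) = \frac{7}{9} - \frac{4 z}{9} - \frac{4 z \left(1 + z\right)}{9}$)
$\left(g + m{\left(-7 \right)}\right)^{2} = \left(42 - \left(-7 + \frac{196}{9}\right)\right)^{2} = \left(42 + \left(\frac{7}{9} + \frac{56}{9} - \frac{196}{9}\right)\right)^{2} = \left(42 - \frac{133}{9}\right)^{2} = \left(\frac{245}{9}\right)^{2} = \frac{60025}{81}$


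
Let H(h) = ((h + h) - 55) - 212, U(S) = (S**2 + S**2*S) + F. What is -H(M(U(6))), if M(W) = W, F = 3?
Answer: -243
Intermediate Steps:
U(S) = 3 + S**2 + S**3 (U(S) = (S**2 + S**2*S) + 3 = (S**2 + S**3) + 3 = 3 + S**2 + S**3)
H(h) = -267 + 2*h (H(h) = (2*h - 55) - 212 = (-55 + 2*h) - 212 = -267 + 2*h)
-H(M(U(6))) = -(-267 + 2*(3 + 6**2 + 6**3)) = -(-267 + 2*(3 + 36 + 216)) = -(-267 + 2*255) = -(-267 + 510) = -1*243 = -243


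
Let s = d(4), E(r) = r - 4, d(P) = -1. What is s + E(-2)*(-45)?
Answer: 269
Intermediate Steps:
E(r) = -4 + r
s = -1
s + E(-2)*(-45) = -1 + (-4 - 2)*(-45) = -1 - 6*(-45) = -1 + 270 = 269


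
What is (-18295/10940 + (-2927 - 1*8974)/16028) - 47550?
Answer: -104226761815/2191829 ≈ -47552.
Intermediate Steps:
(-18295/10940 + (-2927 - 1*8974)/16028) - 47550 = (-18295*1/10940 + (-2927 - 8974)*(1/16028)) - 47550 = (-3659/2188 - 11901*1/16028) - 47550 = (-3659/2188 - 11901/16028) - 47550 = -5292865/2191829 - 47550 = -104226761815/2191829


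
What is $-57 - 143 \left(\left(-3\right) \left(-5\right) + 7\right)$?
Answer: $-3203$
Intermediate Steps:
$-57 - 143 \left(\left(-3\right) \left(-5\right) + 7\right) = -57 - 143 \left(15 + 7\right) = -57 - 3146 = -3203$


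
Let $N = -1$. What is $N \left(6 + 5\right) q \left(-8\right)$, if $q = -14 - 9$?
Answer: $-2024$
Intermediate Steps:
$q = -23$
$N \left(6 + 5\right) q \left(-8\right) = - (6 + 5) \left(-23\right) \left(-8\right) = \left(-1\right) 11 \left(-23\right) \left(-8\right) = \left(-11\right) \left(-23\right) \left(-8\right) = 253 \left(-8\right) = -2024$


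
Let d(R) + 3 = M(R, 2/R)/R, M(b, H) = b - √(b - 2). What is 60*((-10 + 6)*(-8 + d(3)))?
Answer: 2480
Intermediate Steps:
M(b, H) = b - √(-2 + b)
d(R) = -3 + (R - √(-2 + R))/R
60*((-10 + 6)*(-8 + d(3))) = 60*((-10 + 6)*(-8 + (-2 - 1*√(-2 + 3)/3))) = 60*(-4*(-8 + (-2 - 1*⅓*√1))) = 60*(-4*(-8 + (-2 - 1*⅓*1))) = 60*(-4*(-8 + (-2 - ⅓))) = 60*(-4*(-8 - 7/3)) = 60*(-4*(-31/3)) = 60*(124/3) = 2480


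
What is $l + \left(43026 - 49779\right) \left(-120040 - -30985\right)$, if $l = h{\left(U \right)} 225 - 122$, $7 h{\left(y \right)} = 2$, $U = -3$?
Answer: $\frac{4209718501}{7} \approx 6.0139 \cdot 10^{8}$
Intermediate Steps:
$h{\left(y \right)} = \frac{2}{7}$ ($h{\left(y \right)} = \frac{1}{7} \cdot 2 = \frac{2}{7}$)
$l = - \frac{404}{7}$ ($l = \frac{2}{7} \cdot 225 - 122 = \frac{450}{7} - 122 = - \frac{404}{7} \approx -57.714$)
$l + \left(43026 - 49779\right) \left(-120040 - -30985\right) = - \frac{404}{7} + \left(43026 - 49779\right) \left(-120040 - -30985\right) = - \frac{404}{7} - 6753 \left(-120040 + 30985\right) = - \frac{404}{7} - -601388415 = - \frac{404}{7} + 601388415 = \frac{4209718501}{7}$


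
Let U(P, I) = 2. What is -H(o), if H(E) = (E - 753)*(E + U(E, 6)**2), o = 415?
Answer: 141622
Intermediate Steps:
H(E) = (-753 + E)*(4 + E) (H(E) = (E - 753)*(E + 2**2) = (-753 + E)*(E + 4) = (-753 + E)*(4 + E))
-H(o) = -(-3012 + 415**2 - 749*415) = -(-3012 + 172225 - 310835) = -1*(-141622) = 141622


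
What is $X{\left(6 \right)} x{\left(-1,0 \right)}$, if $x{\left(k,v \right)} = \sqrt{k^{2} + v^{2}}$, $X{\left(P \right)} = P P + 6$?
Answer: $42$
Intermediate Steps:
$X{\left(P \right)} = 6 + P^{2}$ ($X{\left(P \right)} = P^{2} + 6 = 6 + P^{2}$)
$X{\left(6 \right)} x{\left(-1,0 \right)} = \left(6 + 6^{2}\right) \sqrt{\left(-1\right)^{2} + 0^{2}} = \left(6 + 36\right) \sqrt{1 + 0} = 42 \sqrt{1} = 42 \cdot 1 = 42$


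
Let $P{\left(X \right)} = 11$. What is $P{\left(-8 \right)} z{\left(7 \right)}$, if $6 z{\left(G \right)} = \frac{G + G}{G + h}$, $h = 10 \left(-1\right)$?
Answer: $- \frac{77}{9} \approx -8.5556$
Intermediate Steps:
$h = -10$
$z{\left(G \right)} = \frac{G}{3 \left(-10 + G\right)}$ ($z{\left(G \right)} = \frac{\left(G + G\right) \frac{1}{G - 10}}{6} = \frac{2 G \frac{1}{-10 + G}}{6} = \frac{G}{3 \left(-10 + G\right)}$)
$P{\left(-8 \right)} z{\left(7 \right)} = 11 \cdot \frac{1}{3} \cdot 7 \frac{1}{-10 + 7} = 11 \cdot \frac{1}{3} \cdot 7 \frac{1}{-3} = 11 \cdot \frac{1}{3} \cdot 7 \left(- \frac{1}{3}\right) = 11 \left(- \frac{7}{9}\right) = - \frac{77}{9}$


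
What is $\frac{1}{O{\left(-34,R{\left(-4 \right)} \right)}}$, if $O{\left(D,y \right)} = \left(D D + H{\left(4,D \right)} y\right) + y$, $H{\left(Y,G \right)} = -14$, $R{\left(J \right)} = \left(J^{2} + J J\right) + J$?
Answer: $\frac{1}{792} \approx 0.0012626$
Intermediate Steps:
$R{\left(J \right)} = J + 2 J^{2}$ ($R{\left(J \right)} = \left(J^{2} + J^{2}\right) + J = 2 J^{2} + J = J + 2 J^{2}$)
$O{\left(D,y \right)} = D^{2} - 13 y$ ($O{\left(D,y \right)} = \left(D D - 14 y\right) + y = \left(D^{2} - 14 y\right) + y = D^{2} - 13 y$)
$\frac{1}{O{\left(-34,R{\left(-4 \right)} \right)}} = \frac{1}{\left(-34\right)^{2} - 13 \left(- 4 \left(1 + 2 \left(-4\right)\right)\right)} = \frac{1}{1156 - 13 \left(- 4 \left(1 - 8\right)\right)} = \frac{1}{1156 - 13 \left(\left(-4\right) \left(-7\right)\right)} = \frac{1}{1156 - 364} = \frac{1}{792}$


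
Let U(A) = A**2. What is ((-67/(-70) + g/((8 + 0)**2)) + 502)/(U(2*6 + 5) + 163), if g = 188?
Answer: 283301/253120 ≈ 1.1192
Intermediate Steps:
((-67/(-70) + g/((8 + 0)**2)) + 502)/(U(2*6 + 5) + 163) = ((-67/(-70) + 188/((8 + 0)**2)) + 502)/((2*6 + 5)**2 + 163) = ((-67*(-1/70) + 188/(8**2)) + 502)/((12 + 5)**2 + 163) = ((67/70 + 188/64) + 502)/(17**2 + 163) = ((67/70 + 188*(1/64)) + 502)/(289 + 163) = ((67/70 + 47/16) + 502)/452 = (2181/560 + 502)*(1/452) = (283301/560)*(1/452) = 283301/253120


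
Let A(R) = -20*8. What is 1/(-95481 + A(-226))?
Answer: -1/95641 ≈ -1.0456e-5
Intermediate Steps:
A(R) = -160
1/(-95481 + A(-226)) = 1/(-95481 - 160) = 1/(-95641) = -1/95641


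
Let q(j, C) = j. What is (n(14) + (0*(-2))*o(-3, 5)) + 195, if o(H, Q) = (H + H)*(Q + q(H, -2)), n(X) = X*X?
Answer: 391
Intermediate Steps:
n(X) = X**2
o(H, Q) = 2*H*(H + Q) (o(H, Q) = (H + H)*(Q + H) = (2*H)*(H + Q) = 2*H*(H + Q))
(n(14) + (0*(-2))*o(-3, 5)) + 195 = (14**2 + (0*(-2))*(2*(-3)*(-3 + 5))) + 195 = (196 + 0*(2*(-3)*2)) + 195 = (196 + 0*(-12)) + 195 = (196 + 0) + 195 = 196 + 195 = 391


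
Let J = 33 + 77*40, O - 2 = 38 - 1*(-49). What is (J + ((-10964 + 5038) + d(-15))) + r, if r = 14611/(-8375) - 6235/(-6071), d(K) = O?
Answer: -138537243756/50844625 ≈ -2724.7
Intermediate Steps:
O = 89 (O = 2 + (38 - 1*(-49)) = 2 + (38 + 49) = 2 + 87 = 89)
d(K) = 89
r = -36485256/50844625 (r = 14611*(-1/8375) - 6235*(-1/6071) = -14611/8375 + 6235/6071 = -36485256/50844625 ≈ -0.71758)
J = 3113 (J = 33 + 3080 = 3113)
(J + ((-10964 + 5038) + d(-15))) + r = (3113 + ((-10964 + 5038) + 89)) - 36485256/50844625 = (3113 + (-5926 + 89)) - 36485256/50844625 = (3113 - 5837) - 36485256/50844625 = -2724 - 36485256/50844625 = -138537243756/50844625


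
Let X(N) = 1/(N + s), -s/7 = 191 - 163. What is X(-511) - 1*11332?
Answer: -8011725/707 ≈ -11332.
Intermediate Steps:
s = -196 (s = -7*(191 - 163) = -7*28 = -196)
X(N) = 1/(-196 + N) (X(N) = 1/(N - 196) = 1/(-196 + N))
X(-511) - 1*11332 = 1/(-196 - 511) - 1*11332 = 1/(-707) - 11332 = -1/707 - 11332 = -8011725/707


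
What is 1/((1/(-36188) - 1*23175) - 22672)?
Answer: -36188/1659111237 ≈ -2.1812e-5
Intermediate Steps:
1/((1/(-36188) - 1*23175) - 22672) = 1/((-1/36188 - 23175) - 22672) = 1/(-838656901/36188 - 22672) = 1/(-1659111237/36188) = -36188/1659111237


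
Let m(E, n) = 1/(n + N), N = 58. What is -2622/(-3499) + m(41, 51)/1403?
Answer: 400978093/535091573 ≈ 0.74936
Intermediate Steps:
m(E, n) = 1/(58 + n) (m(E, n) = 1/(n + 58) = 1/(58 + n))
-2622/(-3499) + m(41, 51)/1403 = -2622/(-3499) + 1/((58 + 51)*1403) = -2622*(-1/3499) + (1/1403)/109 = 2622/3499 + (1/109)*(1/1403) = 2622/3499 + 1/152927 = 400978093/535091573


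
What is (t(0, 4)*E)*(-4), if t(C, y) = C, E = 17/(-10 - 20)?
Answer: 0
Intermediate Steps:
E = -17/30 (E = 17/(-30) = 17*(-1/30) = -17/30 ≈ -0.56667)
(t(0, 4)*E)*(-4) = (0*(-17/30))*(-4) = 0*(-4) = 0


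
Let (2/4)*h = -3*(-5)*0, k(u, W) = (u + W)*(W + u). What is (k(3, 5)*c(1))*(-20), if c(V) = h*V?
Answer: 0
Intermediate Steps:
k(u, W) = (W + u)² (k(u, W) = (W + u)*(W + u) = (W + u)²)
h = 0 (h = 2*(-3*(-5)*0) = 2*(15*0) = 2*0 = 0)
c(V) = 0 (c(V) = 0*V = 0)
(k(3, 5)*c(1))*(-20) = ((5 + 3)²*0)*(-20) = (8²*0)*(-20) = (64*0)*(-20) = 0*(-20) = 0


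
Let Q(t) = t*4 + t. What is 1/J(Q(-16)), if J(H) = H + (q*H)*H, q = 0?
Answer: -1/80 ≈ -0.012500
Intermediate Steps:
Q(t) = 5*t (Q(t) = 4*t + t = 5*t)
J(H) = H (J(H) = H + (0*H)*H = H + 0*H = H + 0 = H)
1/J(Q(-16)) = 1/(5*(-16)) = 1/(-80) = -1/80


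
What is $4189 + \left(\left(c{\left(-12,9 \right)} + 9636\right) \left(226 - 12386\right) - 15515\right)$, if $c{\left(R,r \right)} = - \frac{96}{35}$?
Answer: $- \frac{820062130}{7} \approx -1.1715 \cdot 10^{8}$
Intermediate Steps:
$c{\left(R,r \right)} = - \frac{96}{35}$ ($c{\left(R,r \right)} = \left(-96\right) \frac{1}{35} = - \frac{96}{35}$)
$4189 + \left(\left(c{\left(-12,9 \right)} + 9636\right) \left(226 - 12386\right) - 15515\right) = 4189 + \left(\left(- \frac{96}{35} + 9636\right) \left(226 - 12386\right) - 15515\right) = 4189 + \left(\frac{337164}{35} \left(-12160\right) - 15515\right) = 4189 - \frac{820091453}{7} = - \frac{820062130}{7}$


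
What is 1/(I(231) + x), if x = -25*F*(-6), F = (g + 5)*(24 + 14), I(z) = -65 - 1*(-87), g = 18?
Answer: 1/131122 ≈ 7.6265e-6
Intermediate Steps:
I(z) = 22 (I(z) = -65 + 87 = 22)
F = 874 (F = (18 + 5)*(24 + 14) = 23*38 = 874)
x = 131100 (x = -25*874*(-6) = -21850*(-6) = 131100)
1/(I(231) + x) = 1/(22 + 131100) = 1/131122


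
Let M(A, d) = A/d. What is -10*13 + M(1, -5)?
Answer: -651/5 ≈ -130.20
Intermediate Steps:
-10*13 + M(1, -5) = -10*13 + 1/(-5) = -130 + 1*(-1/5) = -130 - 1/5 = -651/5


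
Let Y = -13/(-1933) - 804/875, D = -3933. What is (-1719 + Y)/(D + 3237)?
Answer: 1454508191/588598500 ≈ 2.4711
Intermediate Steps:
Y = -1542757/1691375 (Y = -13*(-1/1933) - 804*1/875 = 13/1933 - 804/875 = -1542757/1691375 ≈ -0.91213)
(-1719 + Y)/(D + 3237) = (-1719 - 1542757/1691375)/(-3933 + 3237) = -2909016382/1691375/(-696) = -2909016382/1691375*(-1/696) = 1454508191/588598500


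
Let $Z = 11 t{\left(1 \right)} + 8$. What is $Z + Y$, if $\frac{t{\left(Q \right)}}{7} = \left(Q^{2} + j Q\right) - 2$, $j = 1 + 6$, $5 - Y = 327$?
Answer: $148$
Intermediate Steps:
$Y = -322$ ($Y = 5 - 327 = -322$)
$j = 7$
$t{\left(Q \right)} = -14 + 7 Q^{2} + 49 Q$ ($t{\left(Q \right)} = 7 \left(\left(Q^{2} + 7 Q\right) - 2\right) = 7 \left(-2 + Q^{2} + 7 Q\right) = -14 + 7 Q^{2} + 49 Q$)
$Z = 470$ ($Z = 11 \left(-14 + 7 \cdot 1^{2} + 49 \cdot 1\right) + 8 = 11 \left(-14 + 7 \cdot 1 + 49\right) + 8 = 11 \left(-14 + 7 + 49\right) + 8 = 11 \cdot 42 + 8 = 462 + 8 = 470$)
$Z + Y = 470 - 322 = 148$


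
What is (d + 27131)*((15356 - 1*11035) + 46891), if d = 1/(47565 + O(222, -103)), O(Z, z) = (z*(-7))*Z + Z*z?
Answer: 256712988438704/184761 ≈ 1.3894e+9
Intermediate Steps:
O(Z, z) = -6*Z*z (O(Z, z) = (-7*z)*Z + Z*z = -7*Z*z + Z*z = -6*Z*z)
d = 1/184761 (d = 1/(47565 - 6*222*(-103)) = 1/(47565 + 137196) = 1/184761 ≈ 5.4124e-6)
(d + 27131)*((15356 - 1*11035) + 46891) = (1/184761 + 27131)*((15356 - 1*11035) + 46891) = 5012750692*((15356 - 11035) + 46891)/184761 = 5012750692*(4321 + 46891)/184761 = (5012750692/184761)*51212 = 256712988438704/184761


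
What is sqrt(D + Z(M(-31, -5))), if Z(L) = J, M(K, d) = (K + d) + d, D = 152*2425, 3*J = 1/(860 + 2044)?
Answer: sqrt(6422486402)/132 ≈ 607.12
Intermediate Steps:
J = 1/8712 (J = 1/(3*(860 + 2044)) = (1/3)/2904 = (1/3)*(1/2904) = 1/8712 ≈ 0.00011478)
D = 368600
M(K, d) = K + 2*d
Z(L) = 1/8712
sqrt(D + Z(M(-31, -5))) = sqrt(368600 + 1/8712) = sqrt(3211243201/8712) = sqrt(6422486402)/132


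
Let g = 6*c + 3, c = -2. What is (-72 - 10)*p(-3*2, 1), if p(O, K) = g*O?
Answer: -4428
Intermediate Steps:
g = -9 (g = 6*(-2) + 3 = -12 + 3 = -9)
p(O, K) = -9*O
(-72 - 10)*p(-3*2, 1) = (-72 - 10)*(-(-27)*2) = -(-738)*(-6) = -82*54 = -4428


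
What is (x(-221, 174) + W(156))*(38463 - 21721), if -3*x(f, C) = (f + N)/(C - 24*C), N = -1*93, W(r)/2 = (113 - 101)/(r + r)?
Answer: 66331804/78039 ≈ 849.98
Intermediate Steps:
W(r) = 12/r (W(r) = 2*((113 - 101)/(r + r)) = 2*(12/((2*r))) = 2*(12*(1/(2*r))) = 2*(6/r) = 12/r)
N = -93
x(f, C) = (-93 + f)/(69*C) (x(f, C) = -(f - 93)/(3*(C - 24*C)) = -(-93 + f)/(3*((-23*C))) = -(-93 + f)*(-1/(23*C))/3 = -(-1)*(-93 + f)/(69*C) = (-93 + f)/(69*C))
(x(-221, 174) + W(156))*(38463 - 21721) = ((1/69)*(-93 - 221)/174 + 12/156)*(38463 - 21721) = ((1/69)*(1/174)*(-314) + 12*(1/156))*16742 = (-157/6003 + 1/13)*16742 = (3962/78039)*16742 = 66331804/78039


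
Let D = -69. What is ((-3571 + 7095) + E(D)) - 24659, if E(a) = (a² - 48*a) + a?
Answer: -13131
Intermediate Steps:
E(a) = a² - 47*a
((-3571 + 7095) + E(D)) - 24659 = ((-3571 + 7095) - 69*(-47 - 69)) - 24659 = (3524 - 69*(-116)) - 24659 = (3524 + 8004) - 24659 = 11528 - 24659 = -13131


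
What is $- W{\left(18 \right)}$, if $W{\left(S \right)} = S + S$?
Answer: $-36$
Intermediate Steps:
$W{\left(S \right)} = 2 S$
$- W{\left(18 \right)} = - 2 \cdot 18 = \left(-1\right) 36 = -36$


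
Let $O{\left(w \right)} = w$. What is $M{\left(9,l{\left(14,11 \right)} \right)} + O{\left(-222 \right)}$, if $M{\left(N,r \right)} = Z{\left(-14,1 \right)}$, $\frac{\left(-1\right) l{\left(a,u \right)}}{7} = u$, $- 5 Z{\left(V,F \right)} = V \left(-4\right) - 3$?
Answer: $- \frac{1163}{5} \approx -232.6$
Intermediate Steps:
$Z{\left(V,F \right)} = \frac{3}{5} + \frac{4 V}{5}$ ($Z{\left(V,F \right)} = - \frac{V \left(-4\right) - 3}{5} = - \frac{- 4 V - 3}{5} = - \frac{-3 - 4 V}{5} = \frac{3}{5} + \frac{4 V}{5}$)
$l{\left(a,u \right)} = - 7 u$
$M{\left(N,r \right)} = - \frac{53}{5}$ ($M{\left(N,r \right)} = \frac{3}{5} + \frac{4}{5} \left(-14\right) = \frac{3}{5} - \frac{56}{5} = - \frac{53}{5}$)
$M{\left(9,l{\left(14,11 \right)} \right)} + O{\left(-222 \right)} = - \frac{53}{5} - 222 = - \frac{1163}{5}$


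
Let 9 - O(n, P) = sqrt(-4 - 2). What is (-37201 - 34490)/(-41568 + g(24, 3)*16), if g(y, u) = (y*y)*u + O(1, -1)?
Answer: 20575317/3953744 - 23897*I*sqrt(6)/3953744 ≈ 5.204 - 0.014805*I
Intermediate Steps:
O(n, P) = 9 - I*sqrt(6) (O(n, P) = 9 - sqrt(-4 - 2) = 9 - sqrt(-6) = 9 - I*sqrt(6))
g(y, u) = 9 + u*y**2 - I*sqrt(6) (g(y, u) = (y*y)*u + (9 - I*sqrt(6)) = y**2*u + (9 - I*sqrt(6)) = u*y**2 + (9 - I*sqrt(6)) = 9 + u*y**2 - I*sqrt(6))
(-37201 - 34490)/(-41568 + g(24, 3)*16) = (-37201 - 34490)/(-41568 + (9 + 3*24**2 - I*sqrt(6))*16) = -71691/(-41568 + (9 + 3*576 - I*sqrt(6))*16) = -71691/(-41568 + (9 + 1728 - I*sqrt(6))*16) = -71691/(-41568 + (1737 - I*sqrt(6))*16) = -71691/(-41568 + (27792 - 16*I*sqrt(6))) = -71691/(-13776 - 16*I*sqrt(6))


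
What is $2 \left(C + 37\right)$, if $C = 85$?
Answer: $244$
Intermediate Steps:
$2 \left(C + 37\right) = 2 \left(85 + 37\right) = 2 \cdot 122 = 244$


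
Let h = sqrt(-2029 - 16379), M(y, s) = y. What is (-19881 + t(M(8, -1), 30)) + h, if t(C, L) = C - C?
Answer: -19881 + 2*I*sqrt(4602) ≈ -19881.0 + 135.68*I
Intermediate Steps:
t(C, L) = 0
h = 2*I*sqrt(4602) (h = sqrt(-18408) = 2*I*sqrt(4602) ≈ 135.68*I)
(-19881 + t(M(8, -1), 30)) + h = (-19881 + 0) + 2*I*sqrt(4602) = -19881 + 2*I*sqrt(4602)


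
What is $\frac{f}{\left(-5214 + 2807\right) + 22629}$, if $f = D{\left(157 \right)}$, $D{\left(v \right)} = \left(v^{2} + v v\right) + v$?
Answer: $\frac{49455}{20222} \approx 2.4456$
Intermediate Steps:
$D{\left(v \right)} = v + 2 v^{2}$ ($D{\left(v \right)} = \left(v^{2} + v^{2}\right) + v = 2 v^{2} + v = v + 2 v^{2}$)
$f = 49455$ ($f = 157 \left(1 + 2 \cdot 157\right) = 157 \left(1 + 314\right) = 157 \cdot 315 = 49455$)
$\frac{f}{\left(-5214 + 2807\right) + 22629} = \frac{49455}{\left(-5214 + 2807\right) + 22629} = \frac{49455}{-2407 + 22629} = \frac{49455}{20222}$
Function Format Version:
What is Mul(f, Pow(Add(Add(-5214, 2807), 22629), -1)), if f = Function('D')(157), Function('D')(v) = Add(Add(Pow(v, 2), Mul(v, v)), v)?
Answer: Rational(49455, 20222) ≈ 2.4456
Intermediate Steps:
Function('D')(v) = Add(v, Mul(2, Pow(v, 2))) (Function('D')(v) = Add(Add(Pow(v, 2), Pow(v, 2)), v) = Add(Mul(2, Pow(v, 2)), v) = Add(v, Mul(2, Pow(v, 2))))
f = 49455 (f = Mul(157, Add(1, Mul(2, 157))) = Mul(157, Add(1, 314)) = Mul(157, 315) = 49455)
Mul(f, Pow(Add(Add(-5214, 2807), 22629), -1)) = Mul(49455, Pow(Add(Add(-5214, 2807), 22629), -1)) = Mul(49455, Pow(Add(-2407, 22629), -1)) = Mul(49455, Pow(20222, -1)) = Mul(49455, Rational(1, 20222)) = Rational(49455, 20222)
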